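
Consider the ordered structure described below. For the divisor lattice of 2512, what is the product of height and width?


Height = length of longest chain minus 1; width = size of largest antichain.
A maximum chain: 1 | 157 | 314 | 628 | 1256 | 2512  (height 5).
A maximum antichain: {2, 157}  (width 2).
Product = 5 * 2 = 10


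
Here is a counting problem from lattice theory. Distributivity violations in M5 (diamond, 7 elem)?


Distributive law: a ^ (b v c) = (a ^ b) v (a ^ c).
Check all 7^3 = 343 ordered triples (a,b,c).
  e.g. a=a1, b=a2, c=a3: lhs=a1 != rhs=0
  e.g. a=a1, b=a2, c=a4: lhs=a1 != rhs=0
Total violating triples: 60


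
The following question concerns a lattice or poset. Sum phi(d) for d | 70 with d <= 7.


Divisors of 70 up to 7: [1, 2, 5, 7]
phi values: [1, 1, 4, 6]
Sum = 12


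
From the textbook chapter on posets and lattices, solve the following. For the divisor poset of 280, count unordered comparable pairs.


A comparable pair {a,b} has a < b or b < a in the order.
Count unordered pairs where one element is strictly below the other.
Examples: {1,2}, {1,4}, {1,5}, {1,7}, ...
Total comparable pairs: 74


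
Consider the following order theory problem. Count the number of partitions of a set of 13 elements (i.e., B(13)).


B(n) = number of set partitions of an n-element set.
B(n) satisfies the recurrence: B(n+1) = sum_k C(n,k)*B(k).
B(13) = 27644437


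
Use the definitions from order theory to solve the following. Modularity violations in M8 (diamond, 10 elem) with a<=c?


Modular law: if a <= c then a v (b ^ c) = (a v b) ^ c.
Check all triples (a,b,c) with a <= c among 10 elements.
This lattice is modular (diamonds M_m and their chain-products are modular).
Total violating triples: 0


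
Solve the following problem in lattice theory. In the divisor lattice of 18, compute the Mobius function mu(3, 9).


In a divisor lattice, mu(a,b) = mu(b/a) where mu is the classical Mobius function.
b/a = 9/3 = 3
Prime factorization of 3: primes [3]
3 is squarefree with 1 prime factor(s), so mu(3) = (-1)^1 = -1


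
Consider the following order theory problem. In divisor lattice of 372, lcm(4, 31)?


Join=lcm.
gcd(4,31)=1
lcm=124


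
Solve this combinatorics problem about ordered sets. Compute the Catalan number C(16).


C(n) = C(2n, n) / (n+1).
C(32, 16) = 601080390
C(16) = 601080390 / 17 = 35357670


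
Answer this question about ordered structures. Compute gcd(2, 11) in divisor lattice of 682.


In a divisor lattice, meet = gcd (greatest common divisor).
By Euclidean algorithm or factoring: gcd(2,11) = 1


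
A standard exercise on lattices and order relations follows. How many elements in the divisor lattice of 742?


Divisors of 742: [1, 2, 7, 14, 53, 106, 371, 742]
Count: 8


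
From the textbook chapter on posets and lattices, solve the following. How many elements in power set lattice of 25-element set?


Power set = 2^n.
2^25 = 33554432


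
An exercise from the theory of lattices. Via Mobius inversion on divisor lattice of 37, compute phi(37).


phi(n) = n * prod_{p|n} (1 - 1/p).
Prime divisors of 37: [37]
phi(37) = 37 * (1 - 1/37)
phi(37) = 36


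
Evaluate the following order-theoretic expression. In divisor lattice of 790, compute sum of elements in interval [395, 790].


Interval [395,790] in divisors of 790: [395, 790]
Sum = 1185


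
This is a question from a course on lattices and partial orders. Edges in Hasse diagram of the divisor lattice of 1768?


A cover relation a -< b holds when a < b with no c strictly between.
Cover relations:
  1 -< 2
  1 -< 13
  1 -< 17
  2 -< 4
  2 -< 26
  2 -< 34
  4 -< 8
  4 -< 52
  ...20 more
Total: 28


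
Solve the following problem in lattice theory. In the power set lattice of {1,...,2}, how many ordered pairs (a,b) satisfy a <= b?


The order relation is {(a,b) : a <= b}, reflexive so it includes (a,a).
Examples: ({},{}), ({},{1,2}), ({},{1}), ({},{2}), ({1,2},{1,2}), ...
Total ordered pairs: 9


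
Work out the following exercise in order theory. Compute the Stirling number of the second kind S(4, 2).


S(n,k) = k*S(n-1,k) + S(n-1,k-1).
S(3,2) = 3, S(3,1) = 1
S(4,2) = 2*3 + 1 = 6 + 1
S(4,2) = 7


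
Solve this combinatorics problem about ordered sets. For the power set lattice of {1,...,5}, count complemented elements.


An element a is complemented if some b has a meet b = bottom, a join b = top.
every subset A has complement S\A, so all elements are complemented.
Complemented elements: {}, {1}, {2}, {3}, {4}, {5}, ... (26 more)
Count: 32


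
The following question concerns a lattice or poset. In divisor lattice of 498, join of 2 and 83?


In a divisor lattice, join = lcm (least common multiple).
gcd(2,83) = 1
lcm(2,83) = 2*83/gcd = 166/1 = 166


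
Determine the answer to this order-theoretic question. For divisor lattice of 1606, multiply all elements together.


Divisors of 1606: [1, 2, 11, 22, 73, 146, 803, 1606]
Product = n^(d(n)/2) = 1606^(8/2)
Product = 6652458343696


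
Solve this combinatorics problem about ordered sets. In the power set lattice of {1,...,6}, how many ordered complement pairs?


Complement pair (a,b): a meet b = bottom, a join b = top.
Here: A intersect B = {} and A union B = {1,...,6}.
Pairs found: ({},{1,2,3,4,5,6}), ({1},{2,3,4,5,6}), ({2},{1,3,4,5,6}), ({3},{1,2,4,5,6}), ... (60 more)
Total ordered pairs: 64


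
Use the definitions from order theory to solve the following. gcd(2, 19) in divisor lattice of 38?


Meet=gcd.
gcd(2,19)=1


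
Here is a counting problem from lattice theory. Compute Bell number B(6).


B(n) = number of set partitions of an n-element set.
B(n) satisfies the recurrence: B(n+1) = sum_k C(n,k)*B(k).
B(6) = 203


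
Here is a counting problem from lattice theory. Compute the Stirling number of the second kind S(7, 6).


S(n,k) = k*S(n-1,k) + S(n-1,k-1).
S(6,6) = 1, S(6,5) = 15
S(7,6) = 6*1 + 15 = 6 + 15
S(7,6) = 21


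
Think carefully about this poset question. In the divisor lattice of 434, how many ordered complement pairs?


Complement pair (a,b): a meet b = bottom, a join b = top.
Here: gcd(a,b)=1 and lcm(a,b)=434, i.e. a*b=434 with a,b coprime.
Pairs found: (1,434), (2,217), (7,62), (14,31), ... (4 more)
Total ordered pairs: 8


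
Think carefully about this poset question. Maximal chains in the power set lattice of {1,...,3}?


A maximal chain goes from the minimum element to a maximal element via cover relations.
Counting all min-to-max paths in the cover graph.
Total maximal chains: 6


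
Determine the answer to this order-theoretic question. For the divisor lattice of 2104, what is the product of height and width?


Height = length of longest chain minus 1; width = size of largest antichain.
A maximum chain: 1 | 263 | 526 | 1052 | 2104  (height 4).
A maximum antichain: {2, 263}  (width 2).
Product = 4 * 2 = 8


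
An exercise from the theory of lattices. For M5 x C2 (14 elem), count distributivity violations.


Distributive law: a ^ (b v c) = (a ^ b) v (a ^ c).
Check all 14^3 = 2744 ordered triples (a,b,c).
  e.g. a=(a1,0), b=(a2,0), c=(a3,0): lhs=(a1,0) != rhs=(0,0)
  e.g. a=(a1,0), b=(a2,0), c=(a3,1): lhs=(a1,0) != rhs=(0,0)
Total violating triples: 480


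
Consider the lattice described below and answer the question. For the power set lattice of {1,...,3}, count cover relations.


A cover relation a -< b holds when a < b with no c strictly between.
Cover relations:
  {} -< {1}
  {} -< {2}
  {} -< {3}
  {1} -< {1,2}
  {1} -< {1,3}
  {2} -< {1,2}
  {2} -< {2,3}
  {3} -< {1,3}
  ...4 more
Total: 12


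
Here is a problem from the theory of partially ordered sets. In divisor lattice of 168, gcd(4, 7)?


Meet=gcd.
gcd(4,7)=1


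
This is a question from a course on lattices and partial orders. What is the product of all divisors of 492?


Divisors of 492: [1, 2, 3, 4, 6, 12, 41, 82, 123, 164, 246, 492]
Product = n^(d(n)/2) = 492^(12/2)
Product = 14183735261958144


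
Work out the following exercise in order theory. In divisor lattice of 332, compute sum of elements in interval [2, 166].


Interval [2,166] in divisors of 332: [2, 166]
Sum = 168


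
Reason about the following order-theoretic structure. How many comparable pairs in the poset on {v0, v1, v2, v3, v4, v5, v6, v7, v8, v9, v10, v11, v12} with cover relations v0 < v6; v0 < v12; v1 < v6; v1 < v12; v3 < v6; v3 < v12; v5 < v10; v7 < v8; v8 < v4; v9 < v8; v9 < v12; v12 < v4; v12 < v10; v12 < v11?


A comparable pair {a,b} has a < b or b < a in the order.
Count unordered pairs where one element is strictly below the other.
Examples: {v0,v4}, {v0,v6}, {v0,v10}, {v0,v11}, ...
Total comparable pairs: 27


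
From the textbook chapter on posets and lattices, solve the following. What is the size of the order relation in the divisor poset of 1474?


The order relation is {(a,b) : a <= b}, reflexive so it includes (a,a).
Examples: (1,1), (1,11), (1,134), (1,1474), (1,2), ...
Total ordered pairs: 27


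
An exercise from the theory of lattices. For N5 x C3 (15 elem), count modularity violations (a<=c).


Modular law: if a <= c then a v (b ^ c) = (a v b) ^ c.
Check all triples (a,b,c) with a <= c among 15 elements.
  e.g. a=(a,0), b=(c,0), c=(b,0): lhs=(a,0) != rhs=(b,0)
  e.g. a=(a,0), b=(c,1), c=(b,0): lhs=(a,0) != rhs=(b,0)
Total violating triples: 18


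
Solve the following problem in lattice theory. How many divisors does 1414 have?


Divisors of 1414: [1, 2, 7, 14, 101, 202, 707, 1414]
Count: 8


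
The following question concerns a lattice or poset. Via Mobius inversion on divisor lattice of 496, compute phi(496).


phi(n) = n * prod_{p|n} (1 - 1/p).
Prime divisors of 496: [2, 31]
phi(496) = 496 * (1 - 1/2) * (1 - 1/31)
phi(496) = 240


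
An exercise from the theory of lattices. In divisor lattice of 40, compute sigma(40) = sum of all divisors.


sigma(n) = sum of divisors.
Divisors of 40: [1, 2, 4, 5, 8, 10, 20, 40]
Sum = 90


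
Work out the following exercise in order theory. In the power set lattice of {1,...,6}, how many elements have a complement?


An element a is complemented if some b has a meet b = bottom, a join b = top.
every subset A has complement S\A, so all elements are complemented.
Complemented elements: {}, {1}, {2}, {3}, {4}, {5}, ... (58 more)
Count: 64


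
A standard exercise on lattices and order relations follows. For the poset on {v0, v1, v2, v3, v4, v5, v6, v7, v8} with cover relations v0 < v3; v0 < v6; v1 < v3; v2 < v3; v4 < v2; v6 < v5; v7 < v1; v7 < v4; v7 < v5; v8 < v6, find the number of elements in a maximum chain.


A chain is a totally ordered subset; we count the number of elements in a maximum chain.
Compute, for each element x, the size of the longest chain ending at x:
  v0: 1
  v7: 1
  v8: 1
  v1: 2
  v4: 2
  v2: 3
  ...
A maximum chain: v7 < v4 < v2 < v3
Number of elements in the longest chain: 4


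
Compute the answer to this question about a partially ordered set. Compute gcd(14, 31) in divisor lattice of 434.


In a divisor lattice, meet = gcd (greatest common divisor).
By Euclidean algorithm or factoring: gcd(14,31) = 1


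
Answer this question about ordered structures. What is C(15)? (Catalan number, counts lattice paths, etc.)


C(n) = C(2n, n) / (n+1).
C(30, 15) = 155117520
C(15) = 155117520 / 16 = 9694845


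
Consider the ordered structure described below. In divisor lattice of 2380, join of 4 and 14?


In a divisor lattice, join = lcm (least common multiple).
gcd(4,14) = 2
lcm(4,14) = 4*14/gcd = 56/2 = 28


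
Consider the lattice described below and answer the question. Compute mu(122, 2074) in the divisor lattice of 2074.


In a divisor lattice, mu(a,b) = mu(b/a) where mu is the classical Mobius function.
b/a = 2074/122 = 17
Prime factorization of 17: primes [17]
17 is squarefree with 1 prime factor(s), so mu(17) = (-1)^1 = -1


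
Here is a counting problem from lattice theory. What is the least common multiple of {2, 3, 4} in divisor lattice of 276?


In a divisor lattice, join = lcm (least common multiple).
Compute lcm iteratively: start with first element, then lcm(current, next).
Elements: [2, 3, 4]
lcm(2,3) = 6
lcm(6,4) = 12
Final lcm = 12


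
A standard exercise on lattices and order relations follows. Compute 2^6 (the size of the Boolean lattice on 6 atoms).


Power set = 2^n.
2^6 = 64


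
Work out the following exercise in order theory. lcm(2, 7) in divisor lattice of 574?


Join=lcm.
gcd(2,7)=1
lcm=14


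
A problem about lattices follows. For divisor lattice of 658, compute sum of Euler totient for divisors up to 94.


Divisors of 658 up to 94: [1, 2, 7, 14, 47, 94]
phi values: [1, 1, 6, 6, 46, 46]
Sum = 106


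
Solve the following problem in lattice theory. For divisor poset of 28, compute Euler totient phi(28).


phi(n) = n * prod_{p|n} (1 - 1/p).
Prime divisors of 28: [2, 7]
phi(28) = 28 * (1 - 1/2) * (1 - 1/7)
phi(28) = 12


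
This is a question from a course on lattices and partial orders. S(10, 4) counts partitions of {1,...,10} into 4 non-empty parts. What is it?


S(n,k) = k*S(n-1,k) + S(n-1,k-1).
S(9,4) = 7770, S(9,3) = 3025
S(10,4) = 4*7770 + 3025 = 31080 + 3025
S(10,4) = 34105


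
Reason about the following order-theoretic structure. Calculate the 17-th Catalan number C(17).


C(n) = C(2n, n) / (n+1).
C(34, 17) = 2333606220
C(17) = 2333606220 / 18 = 129644790


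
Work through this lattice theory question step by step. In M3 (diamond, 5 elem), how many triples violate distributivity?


Distributive law: a ^ (b v c) = (a ^ b) v (a ^ c).
Check all 5^3 = 125 ordered triples (a,b,c).
  e.g. a=a1, b=a2, c=a3: lhs=a1 != rhs=0
  e.g. a=a1, b=a3, c=a2: lhs=a1 != rhs=0
Total violating triples: 6


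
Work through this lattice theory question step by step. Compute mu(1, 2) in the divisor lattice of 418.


In a divisor lattice, mu(a,b) = mu(b/a) where mu is the classical Mobius function.
b/a = 2/1 = 2
Prime factorization of 2: primes [2]
2 is squarefree with 1 prime factor(s), so mu(2) = (-1)^1 = -1


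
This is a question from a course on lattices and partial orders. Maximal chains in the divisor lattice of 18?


A maximal chain goes from the minimum element to a maximal element via cover relations.
Counting all min-to-max paths in the cover graph.
Total maximal chains: 3


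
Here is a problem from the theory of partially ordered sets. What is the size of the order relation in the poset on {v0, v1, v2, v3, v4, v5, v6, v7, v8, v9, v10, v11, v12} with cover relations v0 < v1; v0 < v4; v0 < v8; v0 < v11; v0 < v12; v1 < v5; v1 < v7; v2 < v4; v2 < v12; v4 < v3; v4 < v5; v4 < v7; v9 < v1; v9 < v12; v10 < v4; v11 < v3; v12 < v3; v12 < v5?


The order relation is {(a,b) : a <= b}, reflexive so it includes (a,a).
Examples: (v0,v0), (v0,v1), (v0,v11), (v0,v12), (v0,v3), ...
Total ordered pairs: 43


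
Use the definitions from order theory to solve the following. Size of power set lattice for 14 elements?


Power set = 2^n.
2^14 = 16384


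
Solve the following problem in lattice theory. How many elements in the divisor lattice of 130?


Divisors of 130: [1, 2, 5, 10, 13, 26, 65, 130]
Count: 8


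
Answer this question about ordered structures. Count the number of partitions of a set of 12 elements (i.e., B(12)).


B(n) = number of set partitions of an n-element set.
B(n) satisfies the recurrence: B(n+1) = sum_k C(n,k)*B(k).
B(12) = 4213597


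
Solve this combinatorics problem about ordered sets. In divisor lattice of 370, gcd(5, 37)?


Meet=gcd.
gcd(5,37)=1


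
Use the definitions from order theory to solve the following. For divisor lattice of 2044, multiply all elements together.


Divisors of 2044: [1, 2, 4, 7, 14, 28, 73, 146, 292, 511, 1022, 2044]
Product = n^(d(n)/2) = 2044^(12/2)
Product = 72926496312011001856


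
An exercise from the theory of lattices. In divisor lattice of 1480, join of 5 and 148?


In a divisor lattice, join = lcm (least common multiple).
gcd(5,148) = 1
lcm(5,148) = 5*148/gcd = 740/1 = 740


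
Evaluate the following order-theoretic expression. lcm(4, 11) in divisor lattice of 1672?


Join=lcm.
gcd(4,11)=1
lcm=44


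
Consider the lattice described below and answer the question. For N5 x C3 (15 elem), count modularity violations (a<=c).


Modular law: if a <= c then a v (b ^ c) = (a v b) ^ c.
Check all triples (a,b,c) with a <= c among 15 elements.
  e.g. a=(a,0), b=(c,0), c=(b,0): lhs=(a,0) != rhs=(b,0)
  e.g. a=(a,0), b=(c,1), c=(b,0): lhs=(a,0) != rhs=(b,0)
Total violating triples: 18


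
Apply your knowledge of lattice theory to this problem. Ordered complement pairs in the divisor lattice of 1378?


Complement pair (a,b): a meet b = bottom, a join b = top.
Here: gcd(a,b)=1 and lcm(a,b)=1378, i.e. a*b=1378 with a,b coprime.
Pairs found: (1,1378), (2,689), (13,106), (26,53), ... (4 more)
Total ordered pairs: 8


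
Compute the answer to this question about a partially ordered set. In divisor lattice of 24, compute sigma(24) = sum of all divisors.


sigma(n) = sum of divisors.
Divisors of 24: [1, 2, 3, 4, 6, 8, 12, 24]
Sum = 60


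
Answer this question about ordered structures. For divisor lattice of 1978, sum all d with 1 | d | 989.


Interval [1,989] in divisors of 1978: [1, 23, 43, 989]
Sum = 1056


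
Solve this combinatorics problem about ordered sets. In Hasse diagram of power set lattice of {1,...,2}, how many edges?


A cover relation a -< b holds when a < b with no c strictly between.
Cover relations:
  {} -< {1}
  {} -< {2}
  {1} -< {1,2}
  {2} -< {1,2}
Total: 4


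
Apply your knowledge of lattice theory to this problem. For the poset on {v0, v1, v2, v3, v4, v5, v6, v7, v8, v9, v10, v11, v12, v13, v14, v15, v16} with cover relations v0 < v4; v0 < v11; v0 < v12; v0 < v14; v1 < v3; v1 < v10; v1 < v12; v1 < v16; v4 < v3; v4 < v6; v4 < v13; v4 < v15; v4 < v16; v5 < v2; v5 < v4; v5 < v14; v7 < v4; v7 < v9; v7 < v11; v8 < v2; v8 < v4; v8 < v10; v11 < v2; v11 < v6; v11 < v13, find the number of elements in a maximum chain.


A chain is a totally ordered subset; we count the number of elements in a maximum chain.
Compute, for each element x, the size of the longest chain ending at x:
  v0: 1
  v1: 1
  v5: 1
  v7: 1
  v8: 1
  v9: 2
  ...
A maximum chain: v0 < v11 < v2
Number of elements in the longest chain: 3


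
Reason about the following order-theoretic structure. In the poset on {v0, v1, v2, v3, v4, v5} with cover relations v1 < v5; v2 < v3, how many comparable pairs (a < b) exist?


A comparable pair {a,b} has a < b or b < a in the order.
Count unordered pairs where one element is strictly below the other.
Examples: {v1,v5}, {v2,v3}
Total comparable pairs: 2


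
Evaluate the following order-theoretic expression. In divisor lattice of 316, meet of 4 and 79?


In a divisor lattice, meet = gcd (greatest common divisor).
By Euclidean algorithm or factoring: gcd(4,79) = 1


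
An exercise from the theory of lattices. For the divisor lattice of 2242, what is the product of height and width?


Height = length of longest chain minus 1; width = size of largest antichain.
A maximum chain: 1 | 59 | 1121 | 2242  (height 3).
A maximum antichain: {2, 19, 59}  (width 3).
Product = 3 * 3 = 9


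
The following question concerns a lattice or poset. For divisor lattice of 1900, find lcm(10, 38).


In a divisor lattice, join = lcm (least common multiple).
Compute lcm iteratively: start with first element, then lcm(current, next).
Elements: [10, 38]
lcm(10,38) = 190
Final lcm = 190


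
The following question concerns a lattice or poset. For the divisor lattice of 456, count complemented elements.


An element a is complemented if some b has a meet b = bottom, a join b = top.
a is complemented iff gcd(a, n/a)=1, i.e. a is a unitary divisor of 456.
Complemented elements: 1, 3, 8, 19, 24, 57, ... (2 more)
Count: 8


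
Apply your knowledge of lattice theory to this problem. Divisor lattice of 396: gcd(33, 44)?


Meet=gcd.
gcd(33,44)=11


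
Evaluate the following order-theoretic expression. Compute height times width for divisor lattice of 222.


Height = length of longest chain minus 1; width = size of largest antichain.
A maximum chain: 1 | 37 | 111 | 222  (height 3).
A maximum antichain: {2, 3, 37}  (width 3).
Product = 3 * 3 = 9


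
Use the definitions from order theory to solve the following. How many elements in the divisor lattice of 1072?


Divisors of 1072: [1, 2, 4, 8, 16, 67, 134, 268, 536, 1072]
Count: 10


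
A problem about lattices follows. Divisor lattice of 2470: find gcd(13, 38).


In a divisor lattice, meet = gcd (greatest common divisor).
By Euclidean algorithm or factoring: gcd(13,38) = 1


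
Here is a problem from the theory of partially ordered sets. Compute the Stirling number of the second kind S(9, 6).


S(n,k) = k*S(n-1,k) + S(n-1,k-1).
S(8,6) = 266, S(8,5) = 1050
S(9,6) = 6*266 + 1050 = 1596 + 1050
S(9,6) = 2646


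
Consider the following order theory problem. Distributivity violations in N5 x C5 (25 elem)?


Distributive law: a ^ (b v c) = (a ^ b) v (a ^ c).
Check all 25^3 = 15625 ordered triples (a,b,c).
  e.g. a=(b,0), b=(a,0), c=(c,0): lhs=(b,0) != rhs=(a,0)
  e.g. a=(b,0), b=(a,0), c=(c,1): lhs=(b,0) != rhs=(a,0)
Total violating triples: 250


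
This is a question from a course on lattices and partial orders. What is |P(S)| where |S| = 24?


Power set = 2^n.
2^24 = 16777216


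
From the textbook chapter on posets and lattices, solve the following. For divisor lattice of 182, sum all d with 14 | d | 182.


Interval [14,182] in divisors of 182: [14, 182]
Sum = 196


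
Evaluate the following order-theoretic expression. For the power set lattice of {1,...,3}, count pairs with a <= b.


The order relation is {(a,b) : a <= b}, reflexive so it includes (a,a).
Examples: ({},{}), ({},{1,2}), ({},{1,2,3}), ({},{1,3}), ({},{1}), ...
Total ordered pairs: 27


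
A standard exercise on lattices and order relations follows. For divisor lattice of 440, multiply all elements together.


Divisors of 440: [1, 2, 4, 5, 8, 10, 11, 20, 22, 40, 44, 55, 88, 110, 220, 440]
Product = n^(d(n)/2) = 440^(16/2)
Product = 1404822362521600000000


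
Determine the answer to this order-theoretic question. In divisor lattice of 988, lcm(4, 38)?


Join=lcm.
gcd(4,38)=2
lcm=76


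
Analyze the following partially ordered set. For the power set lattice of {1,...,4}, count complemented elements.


An element a is complemented if some b has a meet b = bottom, a join b = top.
every subset A has complement S\A, so all elements are complemented.
Complemented elements: {}, {1}, {2}, {3}, {4}, {1,2}, ... (10 more)
Count: 16


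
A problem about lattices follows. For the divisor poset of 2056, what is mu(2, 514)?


In a divisor lattice, mu(a,b) = mu(b/a) where mu is the classical Mobius function.
b/a = 514/2 = 257
Prime factorization of 257: primes [257]
257 is squarefree with 1 prime factor(s), so mu(257) = (-1)^1 = -1


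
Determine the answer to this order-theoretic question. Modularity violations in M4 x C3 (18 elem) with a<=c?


Modular law: if a <= c then a v (b ^ c) = (a v b) ^ c.
Check all triples (a,b,c) with a <= c among 18 elements.
This lattice is modular (diamonds M_m and their chain-products are modular).
Total violating triples: 0


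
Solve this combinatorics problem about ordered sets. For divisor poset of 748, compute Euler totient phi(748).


phi(n) = n * prod_{p|n} (1 - 1/p).
Prime divisors of 748: [2, 11, 17]
phi(748) = 748 * (1 - 1/2) * (1 - 1/11) * (1 - 1/17)
phi(748) = 320


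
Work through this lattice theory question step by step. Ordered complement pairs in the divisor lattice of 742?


Complement pair (a,b): a meet b = bottom, a join b = top.
Here: gcd(a,b)=1 and lcm(a,b)=742, i.e. a*b=742 with a,b coprime.
Pairs found: (1,742), (2,371), (7,106), (14,53), ... (4 more)
Total ordered pairs: 8


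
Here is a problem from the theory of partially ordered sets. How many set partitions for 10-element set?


B(n) = number of set partitions of an n-element set.
B(n) satisfies the recurrence: B(n+1) = sum_k C(n,k)*B(k).
B(10) = 115975


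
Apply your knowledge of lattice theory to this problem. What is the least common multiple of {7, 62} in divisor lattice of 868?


In a divisor lattice, join = lcm (least common multiple).
Compute lcm iteratively: start with first element, then lcm(current, next).
Elements: [7, 62]
lcm(7,62) = 434
Final lcm = 434


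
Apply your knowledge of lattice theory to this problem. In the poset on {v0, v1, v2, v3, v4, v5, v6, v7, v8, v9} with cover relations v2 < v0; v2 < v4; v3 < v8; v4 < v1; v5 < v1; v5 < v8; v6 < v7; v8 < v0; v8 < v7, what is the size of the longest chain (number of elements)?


A chain is a totally ordered subset; we count the number of elements in a maximum chain.
Compute, for each element x, the size of the longest chain ending at x:
  v2: 1
  v3: 1
  v5: 1
  v6: 1
  v9: 1
  v4: 2
  ...
A maximum chain: v3 < v8 < v0
Number of elements in the longest chain: 3


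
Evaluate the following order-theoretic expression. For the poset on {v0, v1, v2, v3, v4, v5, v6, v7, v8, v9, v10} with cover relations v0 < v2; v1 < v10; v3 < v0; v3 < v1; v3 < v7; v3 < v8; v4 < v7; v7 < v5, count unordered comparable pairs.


A comparable pair {a,b} has a < b or b < a in the order.
Count unordered pairs where one element is strictly below the other.
Examples: {v0,v2}, {v0,v3}, {v1,v3}, {v1,v10}, ...
Total comparable pairs: 12


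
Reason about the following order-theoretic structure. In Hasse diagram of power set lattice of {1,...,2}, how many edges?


A cover relation a -< b holds when a < b with no c strictly between.
Cover relations:
  {} -< {1}
  {} -< {2}
  {1} -< {1,2}
  {2} -< {1,2}
Total: 4


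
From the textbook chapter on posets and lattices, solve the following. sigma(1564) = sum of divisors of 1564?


sigma(n) = sum of divisors.
Divisors of 1564: [1, 2, 4, 17, 23, 34, 46, 68, 92, 391, 782, 1564]
Sum = 3024


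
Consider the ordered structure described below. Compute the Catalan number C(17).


C(n) = C(2n, n) / (n+1).
C(34, 17) = 2333606220
C(17) = 2333606220 / 18 = 129644790


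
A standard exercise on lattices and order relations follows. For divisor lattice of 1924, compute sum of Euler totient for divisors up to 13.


Divisors of 1924 up to 13: [1, 2, 4, 13]
phi values: [1, 1, 2, 12]
Sum = 16


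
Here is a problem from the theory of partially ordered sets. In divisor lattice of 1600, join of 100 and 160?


In a divisor lattice, join = lcm (least common multiple).
gcd(100,160) = 20
lcm(100,160) = 100*160/gcd = 16000/20 = 800


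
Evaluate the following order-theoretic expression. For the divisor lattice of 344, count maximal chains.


A maximal chain goes from the minimum element to a maximal element via cover relations.
Counting all min-to-max paths in the cover graph.
Total maximal chains: 4


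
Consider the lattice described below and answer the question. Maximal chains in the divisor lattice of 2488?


A maximal chain goes from the minimum element to a maximal element via cover relations.
Counting all min-to-max paths in the cover graph.
Total maximal chains: 4


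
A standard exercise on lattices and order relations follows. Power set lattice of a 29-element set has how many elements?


Power set = 2^n.
2^29 = 536870912


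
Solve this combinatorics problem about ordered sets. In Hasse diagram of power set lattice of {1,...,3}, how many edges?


A cover relation a -< b holds when a < b with no c strictly between.
Cover relations:
  {} -< {1}
  {} -< {2}
  {} -< {3}
  {1} -< {1,2}
  {1} -< {1,3}
  {2} -< {1,2}
  {2} -< {2,3}
  {3} -< {1,3}
  ...4 more
Total: 12


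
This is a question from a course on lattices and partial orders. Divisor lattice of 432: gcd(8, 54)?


Meet=gcd.
gcd(8,54)=2


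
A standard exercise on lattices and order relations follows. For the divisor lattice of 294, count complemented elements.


An element a is complemented if some b has a meet b = bottom, a join b = top.
a is complemented iff gcd(a, n/a)=1, i.e. a is a unitary divisor of 294.
Complemented elements: 1, 2, 3, 6, 49, 98, ... (2 more)
Count: 8


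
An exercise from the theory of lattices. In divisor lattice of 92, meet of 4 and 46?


In a divisor lattice, meet = gcd (greatest common divisor).
By Euclidean algorithm or factoring: gcd(4,46) = 2


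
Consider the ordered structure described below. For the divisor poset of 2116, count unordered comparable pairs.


A comparable pair {a,b} has a < b or b < a in the order.
Count unordered pairs where one element is strictly below the other.
Examples: {1,2}, {1,4}, {1,23}, {1,46}, ...
Total comparable pairs: 27


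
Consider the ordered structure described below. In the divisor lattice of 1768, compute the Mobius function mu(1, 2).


In a divisor lattice, mu(a,b) = mu(b/a) where mu is the classical Mobius function.
b/a = 2/1 = 2
Prime factorization of 2: primes [2]
2 is squarefree with 1 prime factor(s), so mu(2) = (-1)^1 = -1


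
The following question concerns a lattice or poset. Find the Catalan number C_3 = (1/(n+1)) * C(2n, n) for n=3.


C(n) = C(2n, n) / (n+1).
C(6, 3) = 20
C(3) = 20 / 4 = 5


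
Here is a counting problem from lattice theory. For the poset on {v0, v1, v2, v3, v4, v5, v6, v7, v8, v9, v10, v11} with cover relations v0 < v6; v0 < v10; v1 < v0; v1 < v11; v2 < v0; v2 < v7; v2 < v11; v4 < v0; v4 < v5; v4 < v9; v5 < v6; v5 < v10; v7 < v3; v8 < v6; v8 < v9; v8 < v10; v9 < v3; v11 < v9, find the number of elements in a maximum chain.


A chain is a totally ordered subset; we count the number of elements in a maximum chain.
Compute, for each element x, the size of the longest chain ending at x:
  v1: 1
  v2: 1
  v4: 1
  v8: 1
  v5: 2
  v7: 2
  ...
A maximum chain: v1 < v11 < v9 < v3
Number of elements in the longest chain: 4


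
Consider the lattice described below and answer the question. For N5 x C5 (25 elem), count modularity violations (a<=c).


Modular law: if a <= c then a v (b ^ c) = (a v b) ^ c.
Check all triples (a,b,c) with a <= c among 25 elements.
  e.g. a=(a,0), b=(c,0), c=(b,0): lhs=(a,0) != rhs=(b,0)
  e.g. a=(a,0), b=(c,1), c=(b,0): lhs=(a,0) != rhs=(b,0)
Total violating triples: 75


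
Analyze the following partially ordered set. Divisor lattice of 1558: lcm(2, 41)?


Join=lcm.
gcd(2,41)=1
lcm=82


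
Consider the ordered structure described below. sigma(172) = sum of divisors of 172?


sigma(n) = sum of divisors.
Divisors of 172: [1, 2, 4, 43, 86, 172]
Sum = 308


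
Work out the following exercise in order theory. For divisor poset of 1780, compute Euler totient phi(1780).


phi(n) = n * prod_{p|n} (1 - 1/p).
Prime divisors of 1780: [2, 5, 89]
phi(1780) = 1780 * (1 - 1/2) * (1 - 1/5) * (1 - 1/89)
phi(1780) = 704


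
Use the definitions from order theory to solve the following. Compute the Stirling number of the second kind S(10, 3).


S(n,k) = k*S(n-1,k) + S(n-1,k-1).
S(9,3) = 3025, S(9,2) = 255
S(10,3) = 3*3025 + 255 = 9075 + 255
S(10,3) = 9330


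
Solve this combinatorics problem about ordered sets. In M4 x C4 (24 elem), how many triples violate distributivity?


Distributive law: a ^ (b v c) = (a ^ b) v (a ^ c).
Check all 24^3 = 13824 ordered triples (a,b,c).
  e.g. a=(a1,0), b=(a2,0), c=(a3,0): lhs=(a1,0) != rhs=(0,0)
  e.g. a=(a1,0), b=(a2,0), c=(a3,1): lhs=(a1,0) != rhs=(0,0)
Total violating triples: 1536


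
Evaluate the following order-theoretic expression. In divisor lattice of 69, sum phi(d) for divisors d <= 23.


Divisors of 69 up to 23: [1, 3, 23]
phi values: [1, 2, 22]
Sum = 25


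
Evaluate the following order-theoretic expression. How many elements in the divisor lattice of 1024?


Divisors of 1024: [1, 2, 4, 8, 16, 32, 64, 128, 256, 512, 1024]
Count: 11


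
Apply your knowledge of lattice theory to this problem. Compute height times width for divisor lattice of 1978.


Height = length of longest chain minus 1; width = size of largest antichain.
A maximum chain: 1 | 43 | 989 | 1978  (height 3).
A maximum antichain: {2, 23, 43}  (width 3).
Product = 3 * 3 = 9


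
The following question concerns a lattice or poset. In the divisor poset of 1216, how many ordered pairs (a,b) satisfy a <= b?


The order relation is {(a,b) : a <= b}, reflexive so it includes (a,a).
Examples: (1,1), (1,1216), (1,152), (1,16), (1,19), ...
Total ordered pairs: 84


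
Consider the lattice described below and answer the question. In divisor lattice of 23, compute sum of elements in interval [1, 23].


Interval [1,23] in divisors of 23: [1, 23]
Sum = 24


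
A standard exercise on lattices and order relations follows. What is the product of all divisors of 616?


Divisors of 616: [1, 2, 4, 7, 8, 11, 14, 22, 28, 44, 56, 77, 88, 154, 308, 616]
Product = n^(d(n)/2) = 616^(16/2)
Product = 20732214682334418436096


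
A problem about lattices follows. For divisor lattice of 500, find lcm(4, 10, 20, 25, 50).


In a divisor lattice, join = lcm (least common multiple).
Compute lcm iteratively: start with first element, then lcm(current, next).
Elements: [4, 10, 20, 25, 50]
lcm(4,10) = 20
lcm(20,20) = 20
lcm(20,25) = 100
lcm(100,50) = 100
Final lcm = 100


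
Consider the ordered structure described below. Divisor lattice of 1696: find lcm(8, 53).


In a divisor lattice, join = lcm (least common multiple).
gcd(8,53) = 1
lcm(8,53) = 8*53/gcd = 424/1 = 424


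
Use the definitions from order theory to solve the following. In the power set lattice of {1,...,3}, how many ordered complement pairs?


Complement pair (a,b): a meet b = bottom, a join b = top.
Here: A intersect B = {} and A union B = {1,...,3}.
Pairs found: ({},{1,2,3}), ({1},{2,3}), ({2},{1,3}), ({3},{1,2}), ... (4 more)
Total ordered pairs: 8


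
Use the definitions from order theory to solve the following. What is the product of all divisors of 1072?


Divisors of 1072: [1, 2, 4, 8, 16, 67, 134, 268, 536, 1072]
Product = n^(d(n)/2) = 1072^(10/2)
Product = 1415708784197632


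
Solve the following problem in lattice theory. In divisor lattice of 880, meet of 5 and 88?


In a divisor lattice, meet = gcd (greatest common divisor).
By Euclidean algorithm or factoring: gcd(5,88) = 1


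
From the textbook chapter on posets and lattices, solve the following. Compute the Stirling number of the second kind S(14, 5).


S(n,k) = k*S(n-1,k) + S(n-1,k-1).
S(13,5) = 7508501, S(13,4) = 2532530
S(14,5) = 5*7508501 + 2532530 = 37542505 + 2532530
S(14,5) = 40075035


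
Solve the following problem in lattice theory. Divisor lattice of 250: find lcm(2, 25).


In a divisor lattice, join = lcm (least common multiple).
gcd(2,25) = 1
lcm(2,25) = 2*25/gcd = 50/1 = 50


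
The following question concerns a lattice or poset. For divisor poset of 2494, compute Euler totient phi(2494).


phi(n) = n * prod_{p|n} (1 - 1/p).
Prime divisors of 2494: [2, 29, 43]
phi(2494) = 2494 * (1 - 1/2) * (1 - 1/29) * (1 - 1/43)
phi(2494) = 1176


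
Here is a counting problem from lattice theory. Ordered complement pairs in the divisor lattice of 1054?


Complement pair (a,b): a meet b = bottom, a join b = top.
Here: gcd(a,b)=1 and lcm(a,b)=1054, i.e. a*b=1054 with a,b coprime.
Pairs found: (1,1054), (2,527), (17,62), (31,34), ... (4 more)
Total ordered pairs: 8


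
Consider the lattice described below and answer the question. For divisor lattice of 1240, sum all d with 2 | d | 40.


Interval [2,40] in divisors of 1240: [2, 4, 8, 10, 20, 40]
Sum = 84


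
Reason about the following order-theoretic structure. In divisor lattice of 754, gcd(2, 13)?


Meet=gcd.
gcd(2,13)=1


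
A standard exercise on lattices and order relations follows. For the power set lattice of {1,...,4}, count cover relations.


A cover relation a -< b holds when a < b with no c strictly between.
Cover relations:
  {} -< {1}
  {} -< {2}
  {} -< {3}
  {} -< {4}
  {1} -< {1,2}
  {1} -< {1,3}
  {1} -< {1,4}
  {2} -< {1,2}
  ...24 more
Total: 32


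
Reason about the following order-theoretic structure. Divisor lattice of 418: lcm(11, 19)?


Join=lcm.
gcd(11,19)=1
lcm=209


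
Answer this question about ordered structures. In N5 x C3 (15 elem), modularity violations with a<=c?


Modular law: if a <= c then a v (b ^ c) = (a v b) ^ c.
Check all triples (a,b,c) with a <= c among 15 elements.
  e.g. a=(a,0), b=(c,0), c=(b,0): lhs=(a,0) != rhs=(b,0)
  e.g. a=(a,0), b=(c,1), c=(b,0): lhs=(a,0) != rhs=(b,0)
Total violating triples: 18


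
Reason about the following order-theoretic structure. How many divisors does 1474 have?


Divisors of 1474: [1, 2, 11, 22, 67, 134, 737, 1474]
Count: 8


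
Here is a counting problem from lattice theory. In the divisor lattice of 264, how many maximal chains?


A maximal chain goes from the minimum element to a maximal element via cover relations.
Counting all min-to-max paths in the cover graph.
Total maximal chains: 20


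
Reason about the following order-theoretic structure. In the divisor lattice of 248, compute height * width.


Height = length of longest chain minus 1; width = size of largest antichain.
A maximum chain: 1 | 31 | 62 | 124 | 248  (height 4).
A maximum antichain: {2, 31}  (width 2).
Product = 4 * 2 = 8


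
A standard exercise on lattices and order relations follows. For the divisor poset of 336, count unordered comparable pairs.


A comparable pair {a,b} has a < b or b < a in the order.
Count unordered pairs where one element is strictly below the other.
Examples: {1,2}, {1,3}, {1,4}, {1,6}, ...
Total comparable pairs: 115


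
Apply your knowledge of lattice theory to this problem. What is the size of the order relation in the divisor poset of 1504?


The order relation is {(a,b) : a <= b}, reflexive so it includes (a,a).
Examples: (1,1), (1,1504), (1,16), (1,188), (1,2), ...
Total ordered pairs: 63


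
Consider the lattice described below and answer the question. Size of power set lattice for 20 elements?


Power set = 2^n.
2^20 = 1048576


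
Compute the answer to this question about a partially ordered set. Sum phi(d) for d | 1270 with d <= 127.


Divisors of 1270 up to 127: [1, 2, 5, 10, 127]
phi values: [1, 1, 4, 4, 126]
Sum = 136


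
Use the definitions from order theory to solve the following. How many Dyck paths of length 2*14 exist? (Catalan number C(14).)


C(n) = C(2n, n) / (n+1).
C(28, 14) = 40116600
C(14) = 40116600 / 15 = 2674440


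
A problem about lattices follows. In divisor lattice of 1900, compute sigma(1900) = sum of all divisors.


sigma(n) = sum of divisors.
Divisors of 1900: [1, 2, 4, 5, 10, 19, 20, 25, 38, 50, 76, 95, 100, 190, 380, 475, 950, 1900]
Sum = 4340


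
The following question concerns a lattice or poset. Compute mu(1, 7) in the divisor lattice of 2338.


In a divisor lattice, mu(a,b) = mu(b/a) where mu is the classical Mobius function.
b/a = 7/1 = 7
Prime factorization of 7: primes [7]
7 is squarefree with 1 prime factor(s), so mu(7) = (-1)^1 = -1


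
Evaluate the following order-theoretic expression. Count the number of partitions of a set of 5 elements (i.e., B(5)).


B(n) = number of set partitions of an n-element set.
B(n) satisfies the recurrence: B(n+1) = sum_k C(n,k)*B(k).
B(5) = 52


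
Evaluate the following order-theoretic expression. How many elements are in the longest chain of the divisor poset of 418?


A chain is a totally ordered subset; we count the number of elements in a maximum chain.
Compute, for each element x, the size of the longest chain ending at x:
  1: 1
  2: 2
  11: 2
  19: 2
  22: 3
  38: 3
  ...
A maximum chain: 1 < 2 < 22 < 418
Number of elements in the longest chain: 4
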